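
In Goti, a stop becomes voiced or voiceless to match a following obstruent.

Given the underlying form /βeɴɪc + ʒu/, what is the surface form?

[βeɴɪɟʒu]

The rule targets /c/ (voiceless palatal stop), which sits before the trigger /ʒ/ (voiced).
Changing only its voicing to voiced gives [ɟ] — the voiced palatal stop.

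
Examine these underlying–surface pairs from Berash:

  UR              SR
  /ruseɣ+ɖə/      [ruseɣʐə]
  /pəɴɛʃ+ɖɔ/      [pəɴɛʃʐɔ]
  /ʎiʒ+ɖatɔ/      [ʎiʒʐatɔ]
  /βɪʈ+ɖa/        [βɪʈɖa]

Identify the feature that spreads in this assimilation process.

The segment that alternates is /ɖ/, which surfaces as [ʐ] when adjacent to /ɣ/.
The change stop → fricative matches the manner of the preceding /ɣ/, identifying this as manner assimilation.
Checking the remaining alternations: /ɖ/ → [ʐ] after /ʃ/ (stop → fricative, matching a fricative); /ɖ/ → [ʐ] after /ʒ/ (stop → fricative, matching a fricative) — only manner changes, and always toward the preceding segment.
Nothing changes in [βɪʈɖa]: there the adjacent consonants already agree in manner (/ɖ/ and /ʈ/ are both stops), so this form is consistent with the same rule.

manner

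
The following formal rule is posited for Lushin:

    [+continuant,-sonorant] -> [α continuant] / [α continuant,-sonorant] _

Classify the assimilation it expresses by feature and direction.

The rule copies [continuant] (continuancy) from the environment onto the target fricatives; since [±continuant] encodes the stop/fricative manner contrast, the assimilating dimension is manner.
Since the environment is written before the underscore, the trigger precedes the target; the direction is progressive.

progressive manner assimilation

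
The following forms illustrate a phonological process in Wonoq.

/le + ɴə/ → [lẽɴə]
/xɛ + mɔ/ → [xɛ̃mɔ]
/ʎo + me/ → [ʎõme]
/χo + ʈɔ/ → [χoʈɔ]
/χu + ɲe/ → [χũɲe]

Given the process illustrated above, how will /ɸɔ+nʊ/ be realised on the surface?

The data show regressive nasality assimilation (vowel nasalisation): /e/ → [ẽ] before /ɴ/; /ɛ/ → [ɛ̃] before /m/; /o/ → [õ] before /m/; /u/ → [ũ] before /ɲ/ — a vowel is nasalised by an immediately following nasal consonant.
No change occurs in [χoʈɔ] because the vowel at the boundary is adjacent to an oral consonant, not a nasal (/o/ next to /ʈ/).
The vowel /ɔ/ is adjacent to the following nasal /n/, so it acquires [+nasal] and surfaces as [ɔ̃].

[ɸɔ̃nʊ]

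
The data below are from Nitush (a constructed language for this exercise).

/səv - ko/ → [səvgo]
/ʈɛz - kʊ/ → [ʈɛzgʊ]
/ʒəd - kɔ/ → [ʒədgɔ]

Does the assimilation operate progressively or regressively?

The segment that alternates is /k/, which surfaces as [g] when adjacent to /v/.
/k/ is voiceless while /v/ is voiced; the output [g] is voiced, matching the trigger — so the feature that spreads is voicing.
Checking the remaining alternations: /k/ → [g] after /z/ (voiceless → voiced, matching voiced); /k/ → [g] after /d/ (voiceless → voiced, matching voiced) — only voicing changes, and always toward the preceding segment.
The trigger is the preceding segment, so the direction is progressive (perseverative).

progressive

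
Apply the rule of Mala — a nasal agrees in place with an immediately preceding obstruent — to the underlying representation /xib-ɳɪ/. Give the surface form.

[xibmɪ]

/ɳ/ is a voiced retroflex nasal. The preceding trigger /b/ is bilabial, so /ɳ/ must become bilabial as well.
The voiced bilabial nasal is [m], so /ɳ/ → [m].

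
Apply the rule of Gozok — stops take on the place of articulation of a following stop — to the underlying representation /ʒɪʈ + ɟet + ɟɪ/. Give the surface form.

[ʒɪcɟecɟɪ]

/ʈ/ is a voiceless retroflex stop. The following trigger /ɟ/ is palatal, so /ʈ/ must become palatal as well.
The voiceless palatal stop is [c], so /ʈ/ → [c].
The same rule applies at the second boundary: /t/ → [c] next to /ɟ/.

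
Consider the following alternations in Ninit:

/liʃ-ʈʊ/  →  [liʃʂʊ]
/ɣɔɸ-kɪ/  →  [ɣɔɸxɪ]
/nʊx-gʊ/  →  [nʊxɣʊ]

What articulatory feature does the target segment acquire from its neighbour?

manner

Underlying /ʈ/ is realised as [ʂ] next to /ʃ/; /ʃ/ itself does not change.
/ʈ/ is a stop while /ʃ/ is a fricative; the output [ʂ] is a fricative, matching the trigger — so the feature that spreads is manner.
Checking the remaining alternations: /k/ → [x] after /ɸ/ (stop → fricative, matching a fricative); /g/ → [ɣ] after /x/ (stop → fricative, matching a fricative) — only manner changes, and always toward the preceding segment.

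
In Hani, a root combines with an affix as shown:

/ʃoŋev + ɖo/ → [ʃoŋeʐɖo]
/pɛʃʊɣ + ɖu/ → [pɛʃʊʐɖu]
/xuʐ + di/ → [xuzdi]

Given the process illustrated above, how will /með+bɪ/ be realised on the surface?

The data show regressive place assimilation: /v/ → [ʐ] before /ɖ/; /ɣ/ → [ʐ] before /ɖ/; /ʐ/ → [z] before /d/. In each pair only place changes, matching the following consonant, while manner and voice stay constant.
/ð/ is a voiced dental fricative. The following trigger /b/ is bilabial, so /ð/ must become bilabial as well.
A voiced bilabial fricative is [β], so the surface segment is [β].

[meβbɪ]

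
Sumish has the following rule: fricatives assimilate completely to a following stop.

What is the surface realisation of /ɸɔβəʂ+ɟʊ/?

/ʂ/ is the segment targeted by the rule; it sits immediately before /ɟ/, so it assimilates completely and surfaces as [ɟ].

[ɸɔβəɟɟʊ]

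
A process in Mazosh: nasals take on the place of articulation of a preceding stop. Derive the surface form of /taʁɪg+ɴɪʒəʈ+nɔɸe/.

The rule targets /ɴ/ (voiced uvular nasal), which sits after the trigger /g/ (velar).
Changing only its place to velar gives [ŋ] — the voiced velar nasal.
The same rule applies at the second boundary: /n/ → [ɳ] next to /ʈ/.

[taʁɪgŋɪʒəʈɳɔɸe]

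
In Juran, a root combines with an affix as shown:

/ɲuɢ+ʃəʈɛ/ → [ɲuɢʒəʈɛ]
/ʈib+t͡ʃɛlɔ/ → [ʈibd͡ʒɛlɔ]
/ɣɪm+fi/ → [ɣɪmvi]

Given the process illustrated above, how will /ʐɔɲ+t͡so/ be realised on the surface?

The data show progressive voicing assimilation: /ʃ/ → [ʒ] after /ɢ/; /t͡ʃ/ → [d͡ʒ] after /b/; /f/ → [v] after /m/. In each pair only voicing changes, matching the preceding consonant, while place and manner stay constant.
The rule targets /t͡s/ (voiceless alveolar affricate), which sits after the trigger /ɲ/ (voiced).
Changing only its voicing to voiced gives [d͡z] — the voiced alveolar affricate.

[ʐɔɲd͡zo]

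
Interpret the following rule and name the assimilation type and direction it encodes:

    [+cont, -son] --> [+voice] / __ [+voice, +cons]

regressive voicing assimilation

The target ([+cont, -son], fricatives) acquires [+voice] next to a voiced consonant ([+voice, +cons]) — it takes on the voicing of its neighbour, so the feature that spreads is voicing.
Since the environment is written after the underscore, the trigger follows the target; the direction is regressive.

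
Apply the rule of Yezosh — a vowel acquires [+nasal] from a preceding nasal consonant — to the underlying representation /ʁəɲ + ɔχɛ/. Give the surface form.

The vowel /ɔ/ is adjacent to the preceding nasal /ɲ/, so it acquires [+nasal] and surfaces as [ɔ̃].

[ʁəɲɔ̃χɛ]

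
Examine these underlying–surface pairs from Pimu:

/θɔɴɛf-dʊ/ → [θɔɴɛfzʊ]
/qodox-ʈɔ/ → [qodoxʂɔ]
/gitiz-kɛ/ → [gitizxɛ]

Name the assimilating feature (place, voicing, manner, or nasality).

The segment that alternates is /d/, which surfaces as [z] when adjacent to /f/.
/d/ is a stop while /f/ is a fricative; the output [z] is a fricative, matching the trigger — so the feature that spreads is manner.
The same holds elsewhere in the data: /ʈ/ → [ʂ] after /x/ (stop → fricative, matching a fricative); /k/ → [x] after /z/ (stop → fricative, matching a fricative) — only manner changes, and always toward the preceding segment.

manner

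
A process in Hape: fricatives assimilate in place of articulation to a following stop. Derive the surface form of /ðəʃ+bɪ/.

[ðəɸbɪ]

/ʃ/ is a voiceless postalveolar fricative. The following trigger /b/ is bilabial, so /ʃ/ must become bilabial as well.
A voiceless bilabial fricative is [ɸ], so the surface segment is [ɸ].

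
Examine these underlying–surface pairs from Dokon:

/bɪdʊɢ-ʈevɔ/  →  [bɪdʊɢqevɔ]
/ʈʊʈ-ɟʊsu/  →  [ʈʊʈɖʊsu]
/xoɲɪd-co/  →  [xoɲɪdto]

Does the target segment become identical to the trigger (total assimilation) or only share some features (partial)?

partial assimilation

Underlying /ʈ/ is realised as [q] next to /ɢ/; /ɢ/ itself does not change.
The change retroflex → uvular matches the place of the preceding /ɢ/, identifying this as place assimilation.
Manner and voice are unchanged, so the assimilation is partial, not total.
The other alternating forms pattern the same way: /ɟ/ → [ɖ] after /ʈ/ (palatal → retroflex, matching retroflex); /c/ → [t] after /d/ (palatal → alveolar, matching alveolar) — only place changes, and always toward the preceding segment.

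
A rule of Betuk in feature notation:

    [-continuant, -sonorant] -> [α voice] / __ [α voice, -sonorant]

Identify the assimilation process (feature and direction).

regressive voicing assimilation

The rule copies [voice] from the environment onto the target, so the assimilating feature is voicing.
Since the environment is written after the underscore, the trigger follows the target; the direction is regressive.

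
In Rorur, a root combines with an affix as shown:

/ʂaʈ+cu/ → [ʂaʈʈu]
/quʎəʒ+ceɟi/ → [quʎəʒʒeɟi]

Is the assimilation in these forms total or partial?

Comparing underlying and surface forms, /c/ → [ʒ] is the alternation; the neighbouring /ʒ/ is constant.
The output [ʒ] is identical to the trigger /ʒ/ — every feature (place, manner, voicing) has been copied — so this is total assimilation.
The remaining alternation confirms this: /c/ → [ʈ] after /ʈ/ — in each case the output is a copy of the preceding consonant.

total assimilation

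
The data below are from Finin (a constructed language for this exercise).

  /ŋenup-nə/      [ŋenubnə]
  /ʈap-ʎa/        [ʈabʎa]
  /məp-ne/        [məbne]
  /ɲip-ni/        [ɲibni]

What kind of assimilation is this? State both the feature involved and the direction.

regressive voicing assimilation

The segment that alternates is /p/, which surfaces as [b] when adjacent to /n/.
The change voiceless → voiced matches the voicing of the following /n/, identifying this as voicing assimilation.
Place and manner are unchanged, so the assimilation is partial, not total.
The same holds elsewhere in the data: /p/ → [b] before /ʎ/ (voiceless → voiced, matching voiced) — only voicing changes, and always toward the following segment.
Since the segment that changes precedes the conditioning segment, the assimilation is regressive.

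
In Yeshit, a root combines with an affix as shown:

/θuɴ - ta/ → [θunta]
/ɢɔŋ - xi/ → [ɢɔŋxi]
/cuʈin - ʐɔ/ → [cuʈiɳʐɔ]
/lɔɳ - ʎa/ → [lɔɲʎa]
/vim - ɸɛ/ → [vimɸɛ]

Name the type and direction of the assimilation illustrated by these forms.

Underlying /ɴ/ is realised as [n] next to /t/; /t/ itself does not change.
The change uvular → alveolar matches the place of the following /t/, identifying this as place assimilation.
Manner and voice are unchanged, so the assimilation is partial, not total.
The same holds elsewhere in the data: /n/ → [ɳ] before /ʐ/ (alveolar → retroflex, matching retroflex); /ɳ/ → [ɲ] before /ʎ/ (retroflex → palatal, matching palatal) — only place changes, and always toward the following segment.
No alternation appears in [ɢɔŋxi], [vimɸɛ]: there the adjacent consonants already agree in place (/ŋ/ and /x/ are both velar; /m/ and /ɸ/ are both bilabial), so these forms are consistent with the same rule.
Since the segment that changes precedes the conditioning segment, the assimilation is regressive.

regressive place assimilation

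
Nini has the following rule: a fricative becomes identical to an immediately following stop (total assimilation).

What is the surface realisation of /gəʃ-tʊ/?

/ʃ/ is the segment targeted by the rule; it sits immediately before /t/, so it assimilates completely and surfaces as [t].

[gəttʊ]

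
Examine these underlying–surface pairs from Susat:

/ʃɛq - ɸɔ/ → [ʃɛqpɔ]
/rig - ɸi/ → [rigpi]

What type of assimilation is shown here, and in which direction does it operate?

Comparing underlying and surface forms, /ɸ/ → [p] is the alternation; the neighbouring /q/ is constant.
The change fricative → stop matches the manner of the preceding /q/, identifying this as manner assimilation.
Place and voice are unchanged, so the assimilation is partial, not total.
The other alternating form patterns the same way: /ɸ/ → [p] after /g/ (fricative → stop, matching a stop) — only manner changes, and always toward the preceding segment.
The trigger is the preceding segment, so the direction is progressive (perseverative).

progressive manner assimilation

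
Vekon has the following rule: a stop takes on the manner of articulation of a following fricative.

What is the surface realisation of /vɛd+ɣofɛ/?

[vɛzɣofɛ]

The rule targets /d/ (voiced alveolar stop), which sits before the trigger /ɣ/ (fricative).
A voiced alveolar fricative is [z], so the surface segment is [z].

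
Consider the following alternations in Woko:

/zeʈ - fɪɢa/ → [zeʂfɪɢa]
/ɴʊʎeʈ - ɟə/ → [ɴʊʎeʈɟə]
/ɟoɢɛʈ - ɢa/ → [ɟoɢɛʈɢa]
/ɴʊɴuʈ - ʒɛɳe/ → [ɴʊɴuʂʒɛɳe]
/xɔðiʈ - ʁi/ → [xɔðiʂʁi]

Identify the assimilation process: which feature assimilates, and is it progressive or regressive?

regressive manner assimilation

The segment that alternates is /ʈ/, which surfaces as [ʂ] when adjacent to /f/.
/ʈ/ is a stop while /f/ is a fricative; the output [ʂ] is a fricative, matching the trigger — so the feature that spreads is manner.
Place and voice are unchanged, so the assimilation is partial, not total.
The other alternating forms pattern the same way: /ʈ/ → [ʂ] before /ʒ/ (stop → fricative, matching a fricative); /ʈ/ → [ʂ] before /ʁ/ (stop → fricative, matching a fricative) — only manner changes, and always toward the following segment.
No alternation appears in [ɴʊʎeʈɟə], [ɟoɢɛʈɢa]: there the adjacent consonants already agree in manner (/ʈ/ and /ɟ/ are both stops; /ʈ/ and /ɢ/ are both stops), so these forms are consistent with the same rule.
Since the segment that changes precedes the conditioning segment, the assimilation is regressive.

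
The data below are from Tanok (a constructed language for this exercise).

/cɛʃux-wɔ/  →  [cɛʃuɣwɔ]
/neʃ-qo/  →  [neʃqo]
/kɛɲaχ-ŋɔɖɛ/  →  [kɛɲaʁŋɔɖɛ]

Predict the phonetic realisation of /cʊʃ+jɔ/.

The data show regressive voicing assimilation: /x/ → [ɣ] before /w/; /χ/ → [ʁ] before /ŋ/. In each pair only voicing changes, matching the following consonant, while place and manner stay constant.
No alternation appears in [neʃqo]: there the adjacent consonants already agree in voicing (/ʃ/ and /q/ are both voiceless), so this form is consistent with the same rule.
The rule targets /ʃ/ (voiceless postalveolar fricative), which sits before the trigger /j/ (voiced).
Changing only its voicing to voiced gives [ʒ] — the voiced postalveolar fricative.

[cʊʒjɔ]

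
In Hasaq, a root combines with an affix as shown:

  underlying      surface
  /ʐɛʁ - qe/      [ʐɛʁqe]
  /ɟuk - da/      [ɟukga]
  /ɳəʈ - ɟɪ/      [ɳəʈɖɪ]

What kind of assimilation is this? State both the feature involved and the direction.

progressive place assimilation

Underlying /d/ is realised as [g] next to /k/; /k/ itself does not change.
/d/ is alveolar while /k/ is velar; the output [g] is velar, matching the trigger — so the feature that spreads is place.
Manner and voice are unchanged, so the assimilation is partial, not total.
Checking the remaining alternation: /ɟ/ → [ɖ] after /ʈ/ (palatal → retroflex, matching retroflex) — only place changes, and always toward the preceding segment.
Nothing changes in [ʐɛʁqe]: there the adjacent consonants already agree in place (/q/ and /ʁ/ are both uvular), so this form is consistent with the same rule.
The trigger is the preceding segment, so the direction is progressive (perseverative).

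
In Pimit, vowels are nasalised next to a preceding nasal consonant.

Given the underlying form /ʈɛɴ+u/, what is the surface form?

[ʈɛɴũ]

/u/ sits next to the nasal /ɴ/ and is therefore nasalised to [ũ].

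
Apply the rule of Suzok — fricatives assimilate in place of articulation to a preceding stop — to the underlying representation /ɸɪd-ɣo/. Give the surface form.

[ɸɪdzo]

The rule targets /ɣ/ (voiced velar fricative), which sits after the trigger /d/ (alveolar).
The voiced alveolar fricative is [z], so /ɣ/ → [z].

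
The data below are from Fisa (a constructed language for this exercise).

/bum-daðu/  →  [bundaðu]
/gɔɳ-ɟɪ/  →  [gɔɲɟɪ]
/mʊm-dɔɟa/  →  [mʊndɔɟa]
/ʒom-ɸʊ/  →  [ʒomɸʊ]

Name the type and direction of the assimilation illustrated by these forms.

Comparing underlying and surface forms, /m/ → [n] is the alternation; the neighbouring /d/ is constant.
The change bilabial → alveolar matches the place of the following /d/, identifying this as place assimilation.
Manner and voice are unchanged, so the assimilation is partial, not total.
The same holds elsewhere in the data: /ɳ/ → [ɲ] before /ɟ/ (retroflex → palatal, matching palatal) — only place changes, and always toward the following segment.
No alternation appears in [ʒomɸʊ]: there the adjacent consonants already agree in place (/m/ and /ɸ/ are both bilabial), so this form is consistent with the same rule.
The trigger is the following segment, so the direction is regressive (anticipatory).

regressive place assimilation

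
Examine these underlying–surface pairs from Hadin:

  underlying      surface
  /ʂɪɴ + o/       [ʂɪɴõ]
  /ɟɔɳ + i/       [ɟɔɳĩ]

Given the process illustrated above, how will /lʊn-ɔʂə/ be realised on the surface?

The data show progressive nasality assimilation (vowel nasalisation): /o/ → [õ] after /ɴ/; /i/ → [ĩ] after /ɳ/ — a vowel is nasalised by an immediately preceding nasal consonant.
/ɔ/ sits next to the nasal /n/ and is therefore nasalised to [ɔ̃].

[lʊnɔ̃ʂə]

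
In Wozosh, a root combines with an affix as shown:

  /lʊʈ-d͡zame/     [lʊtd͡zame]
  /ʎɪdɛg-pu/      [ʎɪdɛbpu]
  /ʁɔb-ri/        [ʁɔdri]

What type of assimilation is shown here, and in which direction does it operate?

regressive place assimilation

Comparing underlying and surface forms, /ʈ/ → [t] is the alternation; the neighbouring /d͡z/ is constant.
The change retroflex → alveolar matches the place of the following /d͡z/, identifying this as place assimilation.
Manner and voice are unchanged, so the assimilation is partial, not total.
Checking the remaining alternations: /g/ → [b] before /p/ (velar → bilabial, matching bilabial); /b/ → [d] before /r/ (bilabial → alveolar, matching alveolar) — only place changes, and always toward the following segment.
Since the segment that changes precedes the conditioning segment, the assimilation is regressive.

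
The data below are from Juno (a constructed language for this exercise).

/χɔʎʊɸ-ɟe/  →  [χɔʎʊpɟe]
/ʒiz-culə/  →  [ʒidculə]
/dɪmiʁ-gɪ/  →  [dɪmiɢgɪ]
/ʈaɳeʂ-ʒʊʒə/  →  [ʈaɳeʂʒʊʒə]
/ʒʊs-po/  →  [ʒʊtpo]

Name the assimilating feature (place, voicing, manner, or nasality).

The segment that alternates is /ɸ/, which surfaces as [p] when adjacent to /ɟ/.
/ɸ/ is a fricative while /ɟ/ is a stop; the output [p] is a stop, matching the trigger — so the feature that spreads is manner.
The other alternating forms pattern the same way: /z/ → [d] before /c/ (fricative → stop, matching a stop); /ʁ/ → [ɢ] before /g/ (fricative → stop, matching a stop); /s/ → [t] before /p/ (fricative → stop, matching a stop) — only manner changes, and always toward the following segment.
Nothing changes in [ʈaɳeʂʒʊʒə]: there the adjacent consonants already agree in manner (/ʂ/ and /ʒ/ are both fricatives), so this form is consistent with the same rule.

manner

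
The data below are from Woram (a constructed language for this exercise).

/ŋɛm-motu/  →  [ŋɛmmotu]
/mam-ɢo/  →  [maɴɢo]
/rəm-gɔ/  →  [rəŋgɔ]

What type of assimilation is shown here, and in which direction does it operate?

regressive place assimilation

Comparing underlying and surface forms, /m/ → [ɴ] is the alternation; the neighbouring /ɢ/ is constant.
The change bilabial → uvular matches the place of the following /ɢ/, identifying this as place assimilation.
Manner and voice are unchanged, so the assimilation is partial, not total.
The other alternating form patterns the same way: /m/ → [ŋ] before /g/ (bilabial → velar, matching velar) — only place changes, and always toward the following segment.
No alternation appears in [ŋɛmmotu]: there the adjacent consonants already agree in place (/m/ and /m/ are both bilabial), so this form is consistent with the same rule.
The trigger is the following segment, so the direction is regressive (anticipatory).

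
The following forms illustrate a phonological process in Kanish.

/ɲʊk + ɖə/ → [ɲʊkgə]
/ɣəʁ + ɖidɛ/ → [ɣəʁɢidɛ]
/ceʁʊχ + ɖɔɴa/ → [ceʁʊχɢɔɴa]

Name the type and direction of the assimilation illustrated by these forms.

progressive place assimilation

Comparing underlying and surface forms, /ɖ/ → [g] is the alternation; the neighbouring /k/ is constant.
/ɖ/ is retroflex while /k/ is velar; the output [g] is velar, matching the trigger — so the feature that spreads is place.
Manner and voice are unchanged, so the assimilation is partial, not total.
Checking the remaining alternations: /ɖ/ → [ɢ] after /ʁ/ (retroflex → uvular, matching uvular); /ɖ/ → [ɢ] after /χ/ (retroflex → uvular, matching uvular) — only place changes, and always toward the preceding segment.
Since the segment that changes follows the conditioning segment, the assimilation is progressive.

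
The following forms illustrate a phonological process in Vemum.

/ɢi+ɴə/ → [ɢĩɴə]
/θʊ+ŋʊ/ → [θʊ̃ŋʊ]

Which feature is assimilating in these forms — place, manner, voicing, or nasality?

The vowel /i/ surfaces as nasalised [ĩ] next to the following nasal /ɴ/ — it has acquired the [+nasal] feature of its neighbour.
The other form shows the same pattern: /ʊ/ → [ʊ̃] before /ŋ/ — each time a vowel is nasalised next to a following nasal.

nasality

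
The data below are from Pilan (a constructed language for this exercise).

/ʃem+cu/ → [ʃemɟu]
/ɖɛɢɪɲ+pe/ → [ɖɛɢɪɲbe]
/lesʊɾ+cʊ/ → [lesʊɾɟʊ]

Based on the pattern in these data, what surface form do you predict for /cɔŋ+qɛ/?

[cɔŋɢɛ]

The data show progressive voicing assimilation: /c/ → [ɟ] after /m/; /p/ → [b] after /ɲ/; /c/ → [ɟ] after /ɾ/. In each pair only voicing changes, matching the preceding consonant, while place and manner stay constant.
The rule targets /q/ (voiceless uvular stop), which sits after the trigger /ŋ/ (voiced).
A voiced uvular stop is [ɢ], so the surface segment is [ɢ].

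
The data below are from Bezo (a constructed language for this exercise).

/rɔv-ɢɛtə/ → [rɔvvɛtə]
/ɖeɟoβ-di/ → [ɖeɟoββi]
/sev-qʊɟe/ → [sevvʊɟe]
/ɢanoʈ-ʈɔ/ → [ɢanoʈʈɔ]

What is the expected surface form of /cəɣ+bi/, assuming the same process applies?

The data show progressive total assimilation (/ɢ/ → [v] after /v/; /d/ → [β] after /β/; /q/ → [v] after /v/): in every case the target segment becomes identical to its preceding neighbour, copying more than a single feature.
In [ɢanoʈʈɔ] the two consonants at the boundary are already identical (/ʈ/ + /ʈ/), so the rule applies vacuously and nothing changes.
/b/ is the segment targeted by the rule; it sits immediately after /ɣ/, so it assimilates completely and surfaces as [ɣ].

[cəɣɣi]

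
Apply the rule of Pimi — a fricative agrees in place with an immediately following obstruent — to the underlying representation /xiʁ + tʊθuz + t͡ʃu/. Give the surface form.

[xiztʊθuʒt͡ʃu]

The rule targets /ʁ/ (voiced uvular fricative), which sits before the trigger /t/ (alveolar).
A voiced alveolar fricative is [z], so the surface segment is [z].
The same rule applies at the second boundary: /z/ → [ʒ] next to /t͡ʃ/.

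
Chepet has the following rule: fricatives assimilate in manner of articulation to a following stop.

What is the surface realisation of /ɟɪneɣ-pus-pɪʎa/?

[ɟɪnegputpɪʎa]

/ɣ/ is a voiced velar fricative. The following trigger /p/ is a stop, so /ɣ/ must become a stop as well.
A voiced velar stop is [g], so the surface segment is [g].
At the second juncture, /s/ likewise becomes [t] adjacent to /p/.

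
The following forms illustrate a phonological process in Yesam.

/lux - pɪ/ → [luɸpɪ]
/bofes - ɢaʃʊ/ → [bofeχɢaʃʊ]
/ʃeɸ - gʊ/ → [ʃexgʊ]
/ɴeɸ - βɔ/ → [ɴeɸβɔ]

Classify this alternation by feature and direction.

regressive place assimilation

Comparing underlying and surface forms, /x/ → [ɸ] is the alternation; the neighbouring /p/ is constant.
The change velar → bilabial matches the place of the following /p/, identifying this as place assimilation.
Manner and voice are unchanged, so the assimilation is partial, not total.
The other alternating forms pattern the same way: /s/ → [χ] before /ɢ/ (alveolar → uvular, matching uvular); /ɸ/ → [x] before /g/ (bilabial → velar, matching velar) — only place changes, and always toward the following segment.
Nothing changes in [ɴeɸβɔ]: there the adjacent consonants already agree in place (/ɸ/ and /β/ are both bilabial), so this form is consistent with the same rule.
Since the segment that changes precedes the conditioning segment, the assimilation is regressive.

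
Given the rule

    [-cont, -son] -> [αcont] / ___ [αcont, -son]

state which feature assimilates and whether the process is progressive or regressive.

The shared variable α links the value of [cont] on the target to that of the neighbouring obstruent. [cont] distinguishes stops from fricatives — a manner-of-articulation feature — so this is manner assimilation.
The conditioning segment sits to the right of the focus bar, meaning the trigger follows the segment that changes — regressive assimilation.

regressive manner assimilation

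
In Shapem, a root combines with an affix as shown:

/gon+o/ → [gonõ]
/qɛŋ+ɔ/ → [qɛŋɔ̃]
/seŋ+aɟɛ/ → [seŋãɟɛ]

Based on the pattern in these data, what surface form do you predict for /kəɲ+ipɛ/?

The data show progressive nasality assimilation (vowel nasalisation): /o/ → [õ] after /n/; /ɔ/ → [ɔ̃] after /ŋ/; /a/ → [ã] after /ŋ/ — a vowel is nasalised by an immediately preceding nasal consonant.
The vowel /i/ is adjacent to the preceding nasal /ɲ/, so it acquires [+nasal] and surfaces as [ĩ].

[kəɲĩpɛ]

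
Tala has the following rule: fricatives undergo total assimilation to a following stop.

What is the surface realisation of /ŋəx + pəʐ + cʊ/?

/x/ is the segment targeted by the rule; it sits immediately before /p/, so it assimilates completely and surfaces as [p].
At the second juncture, /ʐ/ likewise becomes [c] adjacent to /c/.

[ŋəppəccʊ]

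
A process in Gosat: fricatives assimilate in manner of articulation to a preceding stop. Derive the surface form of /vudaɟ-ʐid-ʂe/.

/ʐ/ is a voiced retroflex fricative. The preceding trigger /ɟ/ is a stop, so /ʐ/ must become a stop as well.
The voiced retroflex stop is [ɖ], so /ʐ/ → [ɖ].
The same rule applies at the second boundary: /ʂ/ → [ʈ] next to /d/.

[vudaɟɖidʈe]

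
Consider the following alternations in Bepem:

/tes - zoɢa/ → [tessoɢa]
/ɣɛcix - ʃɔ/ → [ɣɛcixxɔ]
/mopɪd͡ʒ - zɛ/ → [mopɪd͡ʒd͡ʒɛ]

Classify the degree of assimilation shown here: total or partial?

Underlying /z/ is realised as [d͡ʒ] next to /d͡ʒ/; /d͡ʒ/ itself does not change.
The output [d͡ʒ] is identical to the trigger /d͡ʒ/ — every feature (place, manner, voicing) has been copied — so this is total assimilation.
The other forms behave the same way: /z/ → [s] after /s/; /ʃ/ → [x] after /x/ — in each case the output is a copy of the preceding consonant.

total assimilation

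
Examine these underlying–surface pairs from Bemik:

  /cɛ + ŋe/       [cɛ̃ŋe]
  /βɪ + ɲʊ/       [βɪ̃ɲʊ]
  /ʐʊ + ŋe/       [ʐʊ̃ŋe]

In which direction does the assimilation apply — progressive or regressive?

The vowel /ɛ/ surfaces as nasalised [ɛ̃] next to the following nasal /ŋ/ — it has acquired the [+nasal] feature of its neighbour.
The other forms show the same pattern: /ɪ/ → [ɪ̃] before /ɲ/; /ʊ/ → [ʊ̃] before /ŋ/ — each time a vowel is nasalised next to a following nasal.
Because the conditioning nasal is to the right of the vowel that changes, the process is regressive (anticipatory).

regressive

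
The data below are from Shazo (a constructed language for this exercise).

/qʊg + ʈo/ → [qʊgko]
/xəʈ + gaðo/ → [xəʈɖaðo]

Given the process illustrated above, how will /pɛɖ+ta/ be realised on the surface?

The data show progressive place assimilation: /ʈ/ → [k] after /g/; /g/ → [ɖ] after /ʈ/. In each pair only place changes, matching the preceding consonant, while manner and voice stay constant.
/t/ is a voiceless alveolar stop. The preceding trigger /ɖ/ is retroflex, so /t/ must become retroflex as well.
A voiceless retroflex stop is [ʈ], so the surface segment is [ʈ].

[pɛɖʈa]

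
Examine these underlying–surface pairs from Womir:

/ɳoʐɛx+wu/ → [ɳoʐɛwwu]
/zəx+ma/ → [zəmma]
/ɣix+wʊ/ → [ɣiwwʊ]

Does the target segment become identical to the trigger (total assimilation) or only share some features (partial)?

total assimilation

Underlying /x/ is realised as [w] next to /w/; /w/ itself does not change.
The output [w] is identical to the trigger /w/ — every feature (place, manner, voicing) has been copied — so this is total assimilation.
The other form behaves the same way: /x/ → [m] before /m/ — in each case the output is a copy of the following consonant.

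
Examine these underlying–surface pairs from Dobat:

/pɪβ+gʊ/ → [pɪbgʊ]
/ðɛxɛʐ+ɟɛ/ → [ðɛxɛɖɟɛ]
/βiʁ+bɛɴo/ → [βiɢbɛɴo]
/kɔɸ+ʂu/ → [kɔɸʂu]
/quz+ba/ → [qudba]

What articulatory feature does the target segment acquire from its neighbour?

Comparing underlying and surface forms, /β/ → [b] is the alternation; the neighbouring /g/ is constant.
/β/ is a fricative while /g/ is a stop; the output [b] is a stop, matching the trigger — so the feature that spreads is manner.
The same holds elsewhere in the data: /ʐ/ → [ɖ] before /ɟ/ (fricative → stop, matching a stop); /ʁ/ → [ɢ] before /b/ (fricative → stop, matching a stop); /z/ → [d] before /b/ (fricative → stop, matching a stop) — only manner changes, and always toward the following segment.
No alternation appears in [kɔɸʂu]: there the adjacent consonants already agree in manner (/ɸ/ and /ʂ/ are both fricatives), so this form is consistent with the same rule.

manner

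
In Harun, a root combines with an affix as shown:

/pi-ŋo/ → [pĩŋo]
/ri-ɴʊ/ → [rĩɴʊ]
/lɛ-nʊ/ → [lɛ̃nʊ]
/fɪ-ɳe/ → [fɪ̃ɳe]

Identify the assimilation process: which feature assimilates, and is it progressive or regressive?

regressive nasality assimilation (vowel nasalisation)

The vowel /i/ surfaces as nasalised [ĩ] next to the following nasal /ŋ/ — it has acquired the [+nasal] feature of its neighbour.
The other forms show the same pattern: /i/ → [ĩ] before /ɴ/; /ɛ/ → [ɛ̃] before /n/; /ɪ/ → [ɪ̃] before /ɳ/ — each time a vowel is nasalised next to a following nasal.
Because the conditioning nasal is to the right of the vowel that changes, the process is regressive (anticipatory).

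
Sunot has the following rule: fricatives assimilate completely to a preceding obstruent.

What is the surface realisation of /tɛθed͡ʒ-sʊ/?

[tɛθed͡ʒd͡ʒʊ]

/s/ is the segment targeted by the rule; it sits immediately after /d͡ʒ/, so it assimilates completely and surfaces as [d͡ʒ].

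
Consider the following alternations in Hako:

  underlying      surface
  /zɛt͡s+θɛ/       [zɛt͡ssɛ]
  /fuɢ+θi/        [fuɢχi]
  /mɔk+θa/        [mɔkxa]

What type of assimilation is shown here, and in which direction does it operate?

Underlying /θ/ is realised as [s] next to /t͡s/; /t͡s/ itself does not change.
The change dental → alveolar matches the place of the preceding /t͡s/, identifying this as place assimilation.
Manner and voice are unchanged, so the assimilation is partial, not total.
The same holds elsewhere in the data: /θ/ → [χ] after /ɢ/ (dental → uvular, matching uvular); /θ/ → [x] after /k/ (dental → velar, matching velar) — only place changes, and always toward the preceding segment.
Since the segment that changes follows the conditioning segment, the assimilation is progressive.

progressive place assimilation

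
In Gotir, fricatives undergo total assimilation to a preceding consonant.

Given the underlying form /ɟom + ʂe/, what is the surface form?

/ʂ/ is the segment targeted by the rule; it sits immediately after /m/, so it assimilates completely and surfaces as [m].

[ɟomme]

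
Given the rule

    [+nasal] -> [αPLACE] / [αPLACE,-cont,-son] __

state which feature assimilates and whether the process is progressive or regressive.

The rule copies the place features (abbreviated [PLACE]) from the environment onto the target, so the assimilating feature is place.
The conditioning segment sits to the left of the focus bar, meaning the trigger precedes the segment that changes — progressive assimilation.

progressive place assimilation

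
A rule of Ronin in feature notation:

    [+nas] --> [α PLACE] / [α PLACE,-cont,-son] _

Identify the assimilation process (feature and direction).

The shared variable α links the value of the place features (abbreviated [PLACE]) on the target to the same value on the neighbouring segment, so place is the feature that assimilates.
The conditioning segment sits to the left of the focus bar, meaning the trigger precedes the segment that changes — progressive assimilation.

progressive place assimilation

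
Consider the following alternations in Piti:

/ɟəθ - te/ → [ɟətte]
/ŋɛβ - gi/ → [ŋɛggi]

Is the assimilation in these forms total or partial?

total assimilation

Underlying /θ/ is realised as [t] next to /t/; /t/ itself does not change.
The output [t] is identical to the trigger /t/ — every feature (place, manner, voicing) has been copied — so this is total assimilation.
The remaining alternation confirms this: /β/ → [g] before /g/ — in each case the output is a copy of the following consonant.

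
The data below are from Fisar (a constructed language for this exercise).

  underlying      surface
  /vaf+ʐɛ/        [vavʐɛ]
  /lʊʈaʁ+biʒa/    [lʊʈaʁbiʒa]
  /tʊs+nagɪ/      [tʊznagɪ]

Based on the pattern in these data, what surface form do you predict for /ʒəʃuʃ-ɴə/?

[ʒəʃuʒɴə]

The data show regressive voicing assimilation: /f/ → [v] before /ʐ/; /s/ → [z] before /n/. In each pair only voicing changes, matching the following consonant, while place and manner stay constant.
Nothing changes in [lʊʈaʁbiʒa]: there the adjacent consonants already agree in voicing (/ʁ/ and /b/ are both voiced), so this form is consistent with the same rule.
/ʃ/ is a voiceless postalveolar fricative. The following trigger /ɴ/ is voiced, so /ʃ/ must become voiced as well.
A voiced postalveolar fricative is [ʒ], so the surface segment is [ʒ].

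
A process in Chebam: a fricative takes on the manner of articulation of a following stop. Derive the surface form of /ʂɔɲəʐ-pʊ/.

The rule targets /ʐ/ (voiced retroflex fricative), which sits before the trigger /p/ (stop).
Changing only its manner to stop gives [ɖ] — the voiced retroflex stop.

[ʂɔɲəɖpʊ]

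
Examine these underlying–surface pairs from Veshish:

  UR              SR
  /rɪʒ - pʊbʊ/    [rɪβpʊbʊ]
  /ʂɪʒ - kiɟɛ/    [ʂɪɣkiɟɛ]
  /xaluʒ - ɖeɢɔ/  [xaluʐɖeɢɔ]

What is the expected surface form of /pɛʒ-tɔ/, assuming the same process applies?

[pɛztɔ]

The data show regressive place assimilation: /ʒ/ → [β] before /p/; /ʒ/ → [ɣ] before /k/; /ʒ/ → [ʐ] before /ɖ/. In each pair only place changes, matching the following consonant, while manner and voice stay constant.
/ʒ/ is a voiced postalveolar fricative. The following trigger /t/ is alveolar, so /ʒ/ must become alveolar as well.
Changing only its place to alveolar gives [z] — the voiced alveolar fricative.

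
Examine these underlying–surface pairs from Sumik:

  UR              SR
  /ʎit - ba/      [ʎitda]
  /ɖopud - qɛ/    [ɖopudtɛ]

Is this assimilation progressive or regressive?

progressive

The segment that alternates is /b/, which surfaces as [d] when adjacent to /t/.
The change bilabial → alveolar matches the place of the preceding /t/, identifying this as place assimilation.
The same holds elsewhere in the data: /q/ → [t] after /d/ (uvular → alveolar, matching alveolar) — only place changes, and always toward the preceding segment.
The trigger is the preceding segment, so the direction is progressive (perseverative).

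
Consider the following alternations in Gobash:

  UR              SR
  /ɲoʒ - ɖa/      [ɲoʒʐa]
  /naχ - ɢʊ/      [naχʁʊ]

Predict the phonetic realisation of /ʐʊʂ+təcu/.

The data show progressive manner assimilation: /ɖ/ → [ʐ] after /ʒ/; /ɢ/ → [ʁ] after /χ/. In each pair only manner changes, matching the preceding consonant, while place and voice stay constant.
/t/ is a voiceless alveolar stop. The preceding trigger /ʂ/ is a fricative, so /t/ must become a fricative as well.
The voiceless alveolar fricative is [s], so /t/ → [s].

[ʐʊʂsəcu]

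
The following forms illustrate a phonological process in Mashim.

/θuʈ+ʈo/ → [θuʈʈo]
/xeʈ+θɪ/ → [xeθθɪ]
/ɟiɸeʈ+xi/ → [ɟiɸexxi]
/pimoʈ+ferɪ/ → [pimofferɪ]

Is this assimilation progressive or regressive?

Comparing underlying and surface forms, /ʈ/ → [θ] is the alternation; the neighbouring /θ/ is constant.
The output [θ] is identical to the trigger /θ/ — every feature (place, manner, voicing) has been copied — so this is total assimilation.
The other forms behave the same way: /ʈ/ → [x] before /x/; /ʈ/ → [f] before /f/ — in each case the output is a copy of the following consonant.
In [θuʈʈo] the two consonants at the boundary are already identical (/ʈ/ + /ʈ/), so the rule applies vacuously and nothing changes.
The trigger is the following segment, so the direction is regressive (anticipatory).

regressive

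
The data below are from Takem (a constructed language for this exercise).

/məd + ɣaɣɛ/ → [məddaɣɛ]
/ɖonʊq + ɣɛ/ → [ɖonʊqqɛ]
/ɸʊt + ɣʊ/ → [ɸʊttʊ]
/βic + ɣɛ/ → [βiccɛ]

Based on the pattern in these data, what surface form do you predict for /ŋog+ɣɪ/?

[ŋoggɪ]

The data show progressive total assimilation (/ɣ/ → [d] after /d/; /ɣ/ → [q] after /q/; /ɣ/ → [t] after /t/; /ɣ/ → [c] after /c/): in every case the target segment becomes identical to its preceding neighbour, copying more than a single feature.
/ɣ/ is the segment targeted by the rule; it sits immediately after /g/, so it assimilates completely and surfaces as [g].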